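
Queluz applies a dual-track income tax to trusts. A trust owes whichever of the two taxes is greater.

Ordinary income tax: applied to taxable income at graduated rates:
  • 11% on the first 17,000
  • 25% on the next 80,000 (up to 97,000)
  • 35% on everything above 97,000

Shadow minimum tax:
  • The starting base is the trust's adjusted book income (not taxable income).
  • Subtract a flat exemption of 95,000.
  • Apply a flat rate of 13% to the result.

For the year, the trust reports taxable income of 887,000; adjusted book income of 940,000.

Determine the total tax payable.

298,370

Ordinary income tax:
  17,000 × 11% = 1,870
  80,000 × 25% = 20,000
  790,000 × 35% = 276,500
  → 298,370

Shadow minimum tax:
  Base (adjusted book income): 940,000
  Less exemption 95,000 → base 845,000
  845,000 × 13% = 109,850

298,370 > 109,850, so the ordinary income tax governs.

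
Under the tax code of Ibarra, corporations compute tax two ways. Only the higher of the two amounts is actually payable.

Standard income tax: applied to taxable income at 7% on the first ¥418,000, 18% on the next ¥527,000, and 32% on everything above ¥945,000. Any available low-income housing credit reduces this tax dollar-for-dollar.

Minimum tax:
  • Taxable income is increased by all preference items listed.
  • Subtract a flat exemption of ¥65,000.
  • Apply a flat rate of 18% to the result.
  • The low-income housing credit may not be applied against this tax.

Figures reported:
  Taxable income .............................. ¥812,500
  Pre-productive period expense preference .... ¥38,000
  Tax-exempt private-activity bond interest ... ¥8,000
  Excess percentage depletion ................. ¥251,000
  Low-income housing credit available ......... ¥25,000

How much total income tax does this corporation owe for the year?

¥188,010

Standard income tax:
  ¥418,000 × 7% = ¥29,260
  ¥394,500 × 18% = ¥71,010
  → ¥100,270
  Less low-income housing credit ¥25,000 → ¥75,270

Minimum tax:
  Adjusted income: ¥812,500 + ¥38,000 + ¥8,000 + ¥251,000 = ¥1,109,500
  Less exemption ¥65,000 → base ¥1,044,500
  ¥1,044,500 × 18% = ¥188,010

¥188,010 > ¥75,270, so the minimum tax is the binding amount.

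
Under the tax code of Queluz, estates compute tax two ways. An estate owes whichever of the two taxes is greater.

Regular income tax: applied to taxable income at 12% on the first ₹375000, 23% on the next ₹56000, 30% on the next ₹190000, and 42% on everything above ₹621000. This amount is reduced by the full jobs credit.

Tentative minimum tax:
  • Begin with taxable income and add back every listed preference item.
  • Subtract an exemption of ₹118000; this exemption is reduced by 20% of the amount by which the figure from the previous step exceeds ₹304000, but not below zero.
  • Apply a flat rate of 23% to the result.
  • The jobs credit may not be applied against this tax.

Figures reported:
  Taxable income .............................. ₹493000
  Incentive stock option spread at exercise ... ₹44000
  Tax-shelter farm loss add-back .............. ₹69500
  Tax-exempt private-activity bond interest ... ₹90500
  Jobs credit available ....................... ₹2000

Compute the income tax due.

Tentative minimum tax:
  Adjusted income: ₹493000 + ₹44000 + ₹69500 + ₹90500 = ₹697000
  Exemption: ₹118000 − 20% × (₹697000 − ₹304000) = ₹118000 − ₹78600 = ₹39400
  Base: ₹697000 − ₹39400 = ₹657600
  ₹657600 × 23% = ₹151248

Regular income tax:
  ₹375000 × 12% = ₹45000
  ₹56000 × 23% = ₹12880
  ₹62000 × 30% = ₹18600
  → ₹76480
  Less jobs credit ₹2000 → ₹74480

₹151248 > ₹74480, so the tentative minimum tax is the binding amount.

₹151248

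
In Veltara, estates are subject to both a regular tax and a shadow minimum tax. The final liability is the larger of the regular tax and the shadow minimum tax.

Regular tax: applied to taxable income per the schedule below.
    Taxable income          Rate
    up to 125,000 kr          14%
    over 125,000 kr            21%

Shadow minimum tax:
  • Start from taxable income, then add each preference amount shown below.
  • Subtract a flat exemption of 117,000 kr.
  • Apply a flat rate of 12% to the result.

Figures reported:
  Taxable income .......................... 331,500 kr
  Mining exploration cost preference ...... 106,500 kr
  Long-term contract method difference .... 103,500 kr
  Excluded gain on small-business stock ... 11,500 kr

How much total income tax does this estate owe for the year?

Regular tax:
  125,000 kr × 14% = 17,500 kr
  206,500 kr × 21% = 43,365 kr
  → 60,865 kr

Shadow minimum tax:
  Adjusted income: 331,500 kr + 106,500 kr + 103,500 kr + 11,500 kr = 553,000 kr
  Less exemption 117,000 kr → base 436,000 kr
  436,000 kr × 12% = 52,320 kr

60,865 kr > 52,320 kr, so the regular tax governs.

60,865 kr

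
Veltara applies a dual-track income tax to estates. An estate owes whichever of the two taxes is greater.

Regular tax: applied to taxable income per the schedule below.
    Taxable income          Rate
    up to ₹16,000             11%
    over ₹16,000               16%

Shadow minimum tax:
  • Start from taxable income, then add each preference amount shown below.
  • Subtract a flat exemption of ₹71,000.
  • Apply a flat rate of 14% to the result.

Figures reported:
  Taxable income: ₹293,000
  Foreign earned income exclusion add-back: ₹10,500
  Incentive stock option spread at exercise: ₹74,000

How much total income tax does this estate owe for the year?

Regular tax:
  ₹16,000 × 11% = ₹1,760
  ₹277,000 × 16% = ₹44,320
  → ₹46,080

Shadow minimum tax:
  Adjusted income: ₹293,000 + ₹10,500 + ₹74,000 = ₹377,500
  Less exemption ₹71,000 → base ₹306,500
  ₹306,500 × 14% = ₹42,910

₹46,080 > ₹42,910, so the regular tax governs.

₹46,080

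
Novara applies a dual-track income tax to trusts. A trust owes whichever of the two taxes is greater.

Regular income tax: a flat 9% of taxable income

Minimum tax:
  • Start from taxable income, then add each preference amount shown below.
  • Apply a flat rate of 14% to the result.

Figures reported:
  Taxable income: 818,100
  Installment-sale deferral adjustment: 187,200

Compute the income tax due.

Regular income tax:
  818,100 × 9% = 73,629

Minimum tax:
  Adjusted income: 818,100 + 187,200 = 1,005,300
  1,005,300 × 14% = 140,742

140,742 > 73,629, so the minimum tax is the binding amount.

140,742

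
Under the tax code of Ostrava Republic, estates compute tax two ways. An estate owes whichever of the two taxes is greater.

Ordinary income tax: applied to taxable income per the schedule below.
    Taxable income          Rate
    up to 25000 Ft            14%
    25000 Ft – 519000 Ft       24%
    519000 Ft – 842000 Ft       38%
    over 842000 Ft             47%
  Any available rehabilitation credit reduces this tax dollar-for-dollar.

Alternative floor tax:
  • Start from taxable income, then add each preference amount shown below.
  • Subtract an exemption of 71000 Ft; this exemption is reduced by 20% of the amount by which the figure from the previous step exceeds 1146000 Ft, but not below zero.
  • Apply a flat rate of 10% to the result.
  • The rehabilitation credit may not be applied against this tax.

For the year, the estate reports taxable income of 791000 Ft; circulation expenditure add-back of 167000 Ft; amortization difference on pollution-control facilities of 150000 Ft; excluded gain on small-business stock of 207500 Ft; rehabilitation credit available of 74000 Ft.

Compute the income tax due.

Alternative floor tax:
  Adjusted income: 791000 Ft + 167000 Ft + 150000 Ft + 207500 Ft = 1315500 Ft
  Exemption: 71000 Ft − 20% × (1315500 Ft − 1146000 Ft) = 71000 Ft − 33900 Ft = 37100 Ft
  Base: 1315500 Ft − 37100 Ft = 1278400 Ft
  1278400 Ft × 10% = 127840 Ft

Ordinary income tax:
  25000 Ft × 14% = 3500 Ft
  494000 Ft × 24% = 118560 Ft
  272000 Ft × 38% = 103360 Ft
  → 225420 Ft
  Less rehabilitation credit 74000 Ft → 151420 Ft

151420 Ft > 127840 Ft, so the ordinary income tax governs.

151420 Ft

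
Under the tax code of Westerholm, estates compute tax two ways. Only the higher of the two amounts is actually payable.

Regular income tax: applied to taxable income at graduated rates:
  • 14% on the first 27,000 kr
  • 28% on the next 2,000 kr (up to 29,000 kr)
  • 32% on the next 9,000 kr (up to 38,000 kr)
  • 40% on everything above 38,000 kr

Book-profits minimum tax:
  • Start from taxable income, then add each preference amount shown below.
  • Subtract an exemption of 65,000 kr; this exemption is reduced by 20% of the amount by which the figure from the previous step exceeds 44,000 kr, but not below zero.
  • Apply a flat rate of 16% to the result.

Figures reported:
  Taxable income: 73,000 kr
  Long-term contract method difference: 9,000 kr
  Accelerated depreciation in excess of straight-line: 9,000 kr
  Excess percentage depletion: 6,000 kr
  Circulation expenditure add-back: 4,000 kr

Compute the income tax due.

21,220 kr

Book-profits minimum tax:
  Adjusted income: 73,000 kr + 9,000 kr + 9,000 kr + 6,000 kr + 4,000 kr = 101,000 kr
  Exemption: 65,000 kr − 20% × (101,000 kr − 44,000 kr) = 65,000 kr − 11,400 kr = 53,600 kr
  Base: 101,000 kr − 53,600 kr = 47,400 kr
  47,400 kr × 16% = 7,584 kr

Regular income tax:
  27,000 kr × 14% = 3,780 kr
  2,000 kr × 28% = 560 kr
  9,000 kr × 32% = 2,880 kr
  35,000 kr × 40% = 14,000 kr
  → 21,220 kr

21,220 kr > 7,584 kr, so the regular income tax governs.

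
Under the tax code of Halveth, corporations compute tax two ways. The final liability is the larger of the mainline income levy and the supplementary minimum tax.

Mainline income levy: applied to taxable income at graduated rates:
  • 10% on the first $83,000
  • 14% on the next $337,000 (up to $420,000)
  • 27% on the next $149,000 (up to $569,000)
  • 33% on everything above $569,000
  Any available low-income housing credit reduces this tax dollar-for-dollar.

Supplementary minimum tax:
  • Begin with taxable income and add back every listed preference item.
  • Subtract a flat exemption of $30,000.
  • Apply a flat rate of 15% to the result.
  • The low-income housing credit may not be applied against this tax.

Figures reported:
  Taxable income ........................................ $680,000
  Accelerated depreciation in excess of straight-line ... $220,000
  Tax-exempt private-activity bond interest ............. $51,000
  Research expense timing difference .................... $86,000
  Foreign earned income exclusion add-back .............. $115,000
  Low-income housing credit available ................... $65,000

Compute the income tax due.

Supplementary minimum tax:
  Adjusted income: $680,000 + $220,000 + $51,000 + $86,000 + $115,000 = $1,152,000
  Less exemption $30,000 → base $1,122,000
  $1,122,000 × 15% = $168,300

Mainline income levy:
  $83,000 × 10% = $8,300
  $337,000 × 14% = $47,180
  $149,000 × 27% = $40,230
  $111,000 × 33% = $36,630
  → $132,340
  Less low-income housing credit $65,000 → $67,340

$168,300 > $67,340, so the supplementary minimum tax is the binding amount.

$168,300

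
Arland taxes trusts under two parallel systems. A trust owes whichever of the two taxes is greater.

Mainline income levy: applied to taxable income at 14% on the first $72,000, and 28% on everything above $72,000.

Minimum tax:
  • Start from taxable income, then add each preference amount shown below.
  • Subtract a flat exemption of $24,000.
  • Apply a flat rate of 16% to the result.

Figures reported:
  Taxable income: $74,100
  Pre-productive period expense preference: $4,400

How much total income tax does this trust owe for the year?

$10,668

Mainline income levy:
  $72,000 × 14% = $10,080
  $2,100 × 28% = $588
  → $10,668

Minimum tax:
  Adjusted income: $74,100 + $4,400 = $78,500
  Less exemption $24,000 → base $54,500
  $54,500 × 16% = $8,720

$10,668 > $8,720, so the mainline income levy governs.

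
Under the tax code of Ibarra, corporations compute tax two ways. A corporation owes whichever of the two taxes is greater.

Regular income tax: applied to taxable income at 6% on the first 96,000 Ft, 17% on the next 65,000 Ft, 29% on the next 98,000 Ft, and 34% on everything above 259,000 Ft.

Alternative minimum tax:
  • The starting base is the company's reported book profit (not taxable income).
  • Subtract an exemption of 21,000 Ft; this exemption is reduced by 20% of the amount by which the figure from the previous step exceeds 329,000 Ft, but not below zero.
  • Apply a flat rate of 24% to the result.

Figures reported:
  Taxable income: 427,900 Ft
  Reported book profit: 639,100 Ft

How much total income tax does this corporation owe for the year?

Regular income tax:
  96,000 Ft × 6% = 5,760 Ft
  65,000 Ft × 17% = 11,050 Ft
  98,000 Ft × 29% = 28,420 Ft
  168,900 Ft × 34% = 57,426 Ft
  → 102,656 Ft

Alternative minimum tax:
  Base (reported book profit): 639,100 Ft
  Exemption: 20% × (639,100 Ft − 329,000 Ft) = 62,020 Ft ≥ 21,000 Ft, so the exemption is fully phased out
  Base: 639,100 Ft − 0 Ft = 639,100 Ft
  639,100 Ft × 24% = 153,384 Ft

153,384 Ft > 102,656 Ft, so the alternative minimum tax is the binding amount.

153,384 Ft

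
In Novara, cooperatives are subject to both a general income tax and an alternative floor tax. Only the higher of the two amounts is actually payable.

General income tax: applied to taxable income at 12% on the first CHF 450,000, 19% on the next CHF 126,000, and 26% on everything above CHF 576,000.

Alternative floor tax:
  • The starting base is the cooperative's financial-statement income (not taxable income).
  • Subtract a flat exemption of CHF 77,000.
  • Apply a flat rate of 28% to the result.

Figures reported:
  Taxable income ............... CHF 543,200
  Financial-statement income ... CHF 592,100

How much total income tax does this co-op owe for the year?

Alternative floor tax:
  Base (financial-statement income): CHF 592,100
  Less exemption CHF 77,000 → base CHF 515,100
  CHF 515,100 × 28% = CHF 144,228

General income tax:
  CHF 450,000 × 12% = CHF 54,000
  CHF 93,200 × 19% = CHF 17,708
  → CHF 71,708

CHF 144,228 > CHF 71,708, so the alternative floor tax is the binding amount.

CHF 144,228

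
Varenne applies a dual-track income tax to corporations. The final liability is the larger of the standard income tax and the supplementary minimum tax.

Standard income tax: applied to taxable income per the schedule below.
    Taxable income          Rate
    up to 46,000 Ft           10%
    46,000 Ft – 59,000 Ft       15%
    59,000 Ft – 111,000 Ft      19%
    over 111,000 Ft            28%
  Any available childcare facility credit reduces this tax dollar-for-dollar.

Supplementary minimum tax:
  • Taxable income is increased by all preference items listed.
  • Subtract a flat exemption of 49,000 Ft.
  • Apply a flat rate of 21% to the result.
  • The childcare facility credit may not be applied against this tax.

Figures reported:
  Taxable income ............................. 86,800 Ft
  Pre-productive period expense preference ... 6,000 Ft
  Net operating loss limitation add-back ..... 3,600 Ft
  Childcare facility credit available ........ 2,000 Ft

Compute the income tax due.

Supplementary minimum tax:
  Adjusted income: 86,800 Ft + 6,000 Ft + 3,600 Ft = 96,400 Ft
  Less exemption 49,000 Ft → base 47,400 Ft
  47,400 Ft × 21% = 9,954 Ft

Standard income tax:
  46,000 Ft × 10% = 4,600 Ft
  13,000 Ft × 15% = 1,950 Ft
  27,800 Ft × 19% = 5,282 Ft
  → 11,832 Ft
  Less childcare facility credit 2,000 Ft → 9,832 Ft

9,954 Ft > 9,832 Ft, so the supplementary minimum tax is the binding amount.

9,954 Ft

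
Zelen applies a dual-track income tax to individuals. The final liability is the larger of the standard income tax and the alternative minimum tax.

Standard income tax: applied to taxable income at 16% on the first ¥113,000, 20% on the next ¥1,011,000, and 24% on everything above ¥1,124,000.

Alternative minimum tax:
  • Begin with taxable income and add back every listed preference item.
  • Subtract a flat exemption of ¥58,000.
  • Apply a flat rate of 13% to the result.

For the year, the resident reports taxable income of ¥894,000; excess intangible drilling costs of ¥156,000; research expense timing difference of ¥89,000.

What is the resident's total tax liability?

Alternative minimum tax:
  Adjusted income: ¥894,000 + ¥156,000 + ¥89,000 = ¥1,139,000
  Less exemption ¥58,000 → base ¥1,081,000
  ¥1,081,000 × 13% = ¥140,530

Standard income tax:
  ¥113,000 × 16% = ¥18,080
  ¥781,000 × 20% = ¥156,200
  → ¥174,280

¥174,280 > ¥140,530, so the standard income tax governs.

¥174,280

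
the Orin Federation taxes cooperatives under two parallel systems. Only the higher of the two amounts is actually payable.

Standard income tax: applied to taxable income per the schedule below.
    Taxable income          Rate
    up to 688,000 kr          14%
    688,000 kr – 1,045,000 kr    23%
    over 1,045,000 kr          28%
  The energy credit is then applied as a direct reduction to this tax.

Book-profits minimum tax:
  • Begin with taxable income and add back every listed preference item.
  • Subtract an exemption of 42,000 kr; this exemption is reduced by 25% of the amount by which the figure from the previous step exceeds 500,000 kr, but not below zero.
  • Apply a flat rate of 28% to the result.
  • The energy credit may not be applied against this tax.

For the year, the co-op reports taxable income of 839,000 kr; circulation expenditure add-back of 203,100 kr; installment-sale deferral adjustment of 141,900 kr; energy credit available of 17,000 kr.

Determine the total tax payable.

Standard income tax:
  688,000 kr × 14% = 96,320 kr
  151,000 kr × 23% = 34,730 kr
  → 131,050 kr
  Less energy credit 17,000 kr → 114,050 kr

Book-profits minimum tax:
  Adjusted income: 839,000 kr + 203,100 kr + 141,900 kr = 1,184,000 kr
  Exemption: 25% × (1,184,000 kr − 500,000 kr) = 171,000 kr ≥ 42,000 kr, so the exemption is fully phased out
  Base: 1,184,000 kr − 0 kr = 1,184,000 kr
  1,184,000 kr × 28% = 331,520 kr

331,520 kr > 114,050 kr, so the book-profits minimum tax is the binding amount.

331,520 kr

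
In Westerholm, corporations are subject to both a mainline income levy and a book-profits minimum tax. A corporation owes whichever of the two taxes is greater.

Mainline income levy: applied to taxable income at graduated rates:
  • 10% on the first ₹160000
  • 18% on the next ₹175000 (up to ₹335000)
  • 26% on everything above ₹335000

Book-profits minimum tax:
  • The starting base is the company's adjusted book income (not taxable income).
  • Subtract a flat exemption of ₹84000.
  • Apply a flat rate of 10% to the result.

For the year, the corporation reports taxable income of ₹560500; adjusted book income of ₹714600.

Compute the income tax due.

₹106130

Mainline income levy:
  ₹160000 × 10% = ₹16000
  ₹175000 × 18% = ₹31500
  ₹225500 × 26% = ₹58630
  → ₹106130

Book-profits minimum tax:
  Base (adjusted book income): ₹714600
  Less exemption ₹84000 → base ₹630600
  ₹630600 × 10% = ₹63060

₹106130 > ₹63060, so the mainline income levy governs.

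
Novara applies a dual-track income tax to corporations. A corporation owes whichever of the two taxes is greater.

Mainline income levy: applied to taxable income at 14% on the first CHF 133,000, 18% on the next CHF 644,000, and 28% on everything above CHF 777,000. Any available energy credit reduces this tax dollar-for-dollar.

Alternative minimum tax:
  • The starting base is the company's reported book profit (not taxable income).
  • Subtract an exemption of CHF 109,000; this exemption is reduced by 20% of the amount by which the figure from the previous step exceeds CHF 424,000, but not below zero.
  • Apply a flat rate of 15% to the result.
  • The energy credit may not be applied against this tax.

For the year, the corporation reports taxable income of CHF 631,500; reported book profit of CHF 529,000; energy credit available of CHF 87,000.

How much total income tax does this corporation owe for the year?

Mainline income levy:
  CHF 133,000 × 14% = CHF 18,620
  CHF 498,500 × 18% = CHF 89,730
  → CHF 108,350
  Less energy credit CHF 87,000 → CHF 21,350

Alternative minimum tax:
  Base (reported book profit): CHF 529,000
  Exemption: CHF 109,000 − 20% × (CHF 529,000 − CHF 424,000) = CHF 109,000 − CHF 21,000 = CHF 88,000
  Base: CHF 529,000 − CHF 88,000 = CHF 441,000
  CHF 441,000 × 15% = CHF 66,150

CHF 66,150 > CHF 21,350, so the alternative minimum tax is the binding amount.

CHF 66,150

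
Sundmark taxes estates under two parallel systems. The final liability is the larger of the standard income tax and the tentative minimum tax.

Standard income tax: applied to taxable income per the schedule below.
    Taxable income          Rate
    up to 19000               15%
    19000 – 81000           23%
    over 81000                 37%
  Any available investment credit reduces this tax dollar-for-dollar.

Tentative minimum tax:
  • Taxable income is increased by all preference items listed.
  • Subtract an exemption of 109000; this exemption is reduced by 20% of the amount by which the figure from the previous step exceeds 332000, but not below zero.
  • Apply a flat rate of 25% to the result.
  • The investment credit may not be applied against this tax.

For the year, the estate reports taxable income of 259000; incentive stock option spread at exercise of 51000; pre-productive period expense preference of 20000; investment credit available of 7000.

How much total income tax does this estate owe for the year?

Tentative minimum tax:
  Adjusted income: 259000 + 51000 + 20000 = 330000
  Exemption: 330000 ≤ 332000, so full 109000 applies
  Base: 330000 − 109000 = 221000
  221000 × 25% = 55250

Standard income tax:
  19000 × 15% = 2850
  62000 × 23% = 14260
  178000 × 37% = 65860
  → 82970
  Less investment credit 7000 → 75970

75970 > 55250, so the standard income tax governs.

75970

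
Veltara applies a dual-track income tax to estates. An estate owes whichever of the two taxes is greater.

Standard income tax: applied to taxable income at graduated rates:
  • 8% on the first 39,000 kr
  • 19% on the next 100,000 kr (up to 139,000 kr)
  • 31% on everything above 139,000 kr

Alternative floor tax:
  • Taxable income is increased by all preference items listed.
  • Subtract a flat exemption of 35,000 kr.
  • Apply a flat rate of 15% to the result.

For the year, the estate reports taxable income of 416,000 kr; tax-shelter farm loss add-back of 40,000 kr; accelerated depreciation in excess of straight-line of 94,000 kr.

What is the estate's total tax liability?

107,990 kr

Alternative floor tax:
  Adjusted income: 416,000 kr + 40,000 kr + 94,000 kr = 550,000 kr
  Less exemption 35,000 kr → base 515,000 kr
  515,000 kr × 15% = 77,250 kr

Standard income tax:
  39,000 kr × 8% = 3,120 kr
  100,000 kr × 19% = 19,000 kr
  277,000 kr × 31% = 85,870 kr
  → 107,990 kr

107,990 kr > 77,250 kr, so the standard income tax governs.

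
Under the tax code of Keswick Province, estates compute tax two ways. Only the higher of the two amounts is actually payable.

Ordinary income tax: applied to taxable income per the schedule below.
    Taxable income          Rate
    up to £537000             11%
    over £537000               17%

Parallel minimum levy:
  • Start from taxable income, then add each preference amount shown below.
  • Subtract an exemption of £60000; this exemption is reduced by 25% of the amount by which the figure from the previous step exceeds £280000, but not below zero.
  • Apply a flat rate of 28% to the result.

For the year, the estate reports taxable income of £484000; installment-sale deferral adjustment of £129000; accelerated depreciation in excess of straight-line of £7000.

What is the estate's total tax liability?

Ordinary income tax:
  £484000 × 11% = £53240

Parallel minimum levy:
  Adjusted income: £484000 + £129000 + £7000 = £620000
  Exemption: 25% × (£620000 − £280000) = £85000 ≥ £60000, so the exemption is fully phased out
  Base: £620000 − £0 = £620000
  £620000 × 28% = £173600

£173600 > £53240, so the parallel minimum levy is the binding amount.

£173600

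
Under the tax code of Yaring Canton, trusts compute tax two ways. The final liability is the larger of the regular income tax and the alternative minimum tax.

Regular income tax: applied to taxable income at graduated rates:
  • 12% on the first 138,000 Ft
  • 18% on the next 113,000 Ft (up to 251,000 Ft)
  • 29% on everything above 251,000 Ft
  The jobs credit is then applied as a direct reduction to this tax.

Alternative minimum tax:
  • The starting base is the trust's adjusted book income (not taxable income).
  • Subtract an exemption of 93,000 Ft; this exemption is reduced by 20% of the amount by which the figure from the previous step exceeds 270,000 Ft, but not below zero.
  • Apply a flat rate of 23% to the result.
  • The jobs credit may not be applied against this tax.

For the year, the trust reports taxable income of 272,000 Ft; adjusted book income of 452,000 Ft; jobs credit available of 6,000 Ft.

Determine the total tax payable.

90,942 Ft

Regular income tax:
  138,000 Ft × 12% = 16,560 Ft
  113,000 Ft × 18% = 20,340 Ft
  21,000 Ft × 29% = 6,090 Ft
  → 42,990 Ft
  Less jobs credit 6,000 Ft → 36,990 Ft

Alternative minimum tax:
  Base (adjusted book income): 452,000 Ft
  Exemption: 93,000 Ft − 20% × (452,000 Ft − 270,000 Ft) = 93,000 Ft − 36,400 Ft = 56,600 Ft
  Base: 452,000 Ft − 56,600 Ft = 395,400 Ft
  395,400 Ft × 23% = 90,942 Ft

90,942 Ft > 36,990 Ft, so the alternative minimum tax is the binding amount.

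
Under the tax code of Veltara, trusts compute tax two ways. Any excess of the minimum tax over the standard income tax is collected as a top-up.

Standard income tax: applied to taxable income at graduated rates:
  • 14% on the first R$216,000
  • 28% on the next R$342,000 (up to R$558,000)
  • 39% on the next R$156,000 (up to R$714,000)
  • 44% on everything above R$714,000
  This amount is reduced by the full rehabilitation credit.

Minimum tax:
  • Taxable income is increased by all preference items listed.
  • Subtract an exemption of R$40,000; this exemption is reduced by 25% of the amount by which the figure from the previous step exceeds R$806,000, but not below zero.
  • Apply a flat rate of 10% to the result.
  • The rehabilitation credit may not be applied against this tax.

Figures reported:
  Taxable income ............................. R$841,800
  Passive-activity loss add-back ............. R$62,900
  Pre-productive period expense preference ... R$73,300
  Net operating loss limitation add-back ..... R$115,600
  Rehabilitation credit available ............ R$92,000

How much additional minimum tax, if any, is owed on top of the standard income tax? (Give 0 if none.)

Minimum tax:
  Adjusted income: R$841,800 + R$62,900 + R$73,300 + R$115,600 = R$1,093,600
  Exemption: 25% × (R$1,093,600 − R$806,000) = R$71,900 ≥ R$40,000, so the exemption is fully phased out
  Base: R$1,093,600 − R$0 = R$1,093,600
  R$1,093,600 × 10% = R$109,360

Standard income tax:
  R$216,000 × 14% = R$30,240
  R$342,000 × 28% = R$95,760
  R$156,000 × 39% = R$60,840
  R$127,800 × 44% = R$56,232
  → R$243,072
  Less rehabilitation credit R$92,000 → R$151,072

R$109,360 ≤ R$151,072, so no add-on is due.

R$0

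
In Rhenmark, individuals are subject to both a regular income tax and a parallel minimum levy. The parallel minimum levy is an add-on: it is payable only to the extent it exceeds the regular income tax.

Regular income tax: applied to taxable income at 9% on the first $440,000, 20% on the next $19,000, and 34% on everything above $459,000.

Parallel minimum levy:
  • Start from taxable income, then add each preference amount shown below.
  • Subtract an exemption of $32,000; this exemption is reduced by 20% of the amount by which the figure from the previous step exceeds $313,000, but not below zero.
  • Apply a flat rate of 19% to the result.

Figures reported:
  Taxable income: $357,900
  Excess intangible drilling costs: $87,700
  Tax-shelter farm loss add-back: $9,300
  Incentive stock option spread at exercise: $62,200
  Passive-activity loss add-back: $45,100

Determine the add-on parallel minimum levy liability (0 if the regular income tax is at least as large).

$74,607

Parallel minimum levy:
  Adjusted income: $357,900 + $87,700 + $9,300 + $62,200 + $45,100 = $562,200
  Exemption: 20% × ($562,200 − $313,000) = $49,840 ≥ $32,000, so the exemption is fully phased out
  Base: $562,200 − $0 = $562,200
  $562,200 × 19% = $106,818

Regular income tax:
  $357,900 × 9% = $32,211

Excess of parallel minimum levy over regular income tax: $106,818 − $32,211 = $74,607.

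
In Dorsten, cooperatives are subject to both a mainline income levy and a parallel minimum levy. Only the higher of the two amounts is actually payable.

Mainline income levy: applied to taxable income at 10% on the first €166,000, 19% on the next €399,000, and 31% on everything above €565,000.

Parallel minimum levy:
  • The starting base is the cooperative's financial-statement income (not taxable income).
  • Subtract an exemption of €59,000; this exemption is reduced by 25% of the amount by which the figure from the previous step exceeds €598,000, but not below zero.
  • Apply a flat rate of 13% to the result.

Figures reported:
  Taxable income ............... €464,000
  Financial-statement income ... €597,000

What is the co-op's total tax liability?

€73,220

Mainline income levy:
  €166,000 × 10% = €16,600
  €298,000 × 19% = €56,620
  → €73,220

Parallel minimum levy:
  Base (financial-statement income): €597,000
  Exemption: €597,000 ≤ €598,000, so full €59,000 applies
  Base: €597,000 − €59,000 = €538,000
  €538,000 × 13% = €69,940

€73,220 > €69,940, so the mainline income levy governs.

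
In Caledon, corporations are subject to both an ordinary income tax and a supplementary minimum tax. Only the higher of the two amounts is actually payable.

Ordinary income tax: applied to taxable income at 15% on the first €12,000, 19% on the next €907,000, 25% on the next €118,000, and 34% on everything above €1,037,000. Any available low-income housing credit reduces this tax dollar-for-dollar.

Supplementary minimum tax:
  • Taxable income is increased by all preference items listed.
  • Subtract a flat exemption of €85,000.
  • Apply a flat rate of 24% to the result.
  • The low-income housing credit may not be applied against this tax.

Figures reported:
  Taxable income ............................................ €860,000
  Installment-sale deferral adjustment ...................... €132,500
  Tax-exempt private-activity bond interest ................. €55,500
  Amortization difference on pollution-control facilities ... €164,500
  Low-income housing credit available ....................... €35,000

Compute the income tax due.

Supplementary minimum tax:
  Adjusted income: €860,000 + €132,500 + €55,500 + €164,500 = €1,212,500
  Less exemption €85,000 → base €1,127,500
  €1,127,500 × 24% = €270,600

Ordinary income tax:
  €12,000 × 15% = €1,800
  €848,000 × 19% = €161,120
  → €162,920
  Less low-income housing credit €35,000 → €127,920

€270,600 > €127,920, so the supplementary minimum tax is the binding amount.

€270,600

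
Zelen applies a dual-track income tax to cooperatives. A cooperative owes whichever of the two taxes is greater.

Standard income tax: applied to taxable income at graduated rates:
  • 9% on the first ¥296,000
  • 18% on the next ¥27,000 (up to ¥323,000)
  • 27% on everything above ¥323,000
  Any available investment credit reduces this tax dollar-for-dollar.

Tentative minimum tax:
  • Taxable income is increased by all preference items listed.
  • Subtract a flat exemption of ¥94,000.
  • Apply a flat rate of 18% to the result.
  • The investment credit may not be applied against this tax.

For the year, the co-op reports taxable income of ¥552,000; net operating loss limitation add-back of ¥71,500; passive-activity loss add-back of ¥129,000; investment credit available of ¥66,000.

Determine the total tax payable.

¥118,530

Tentative minimum tax:
  Adjusted income: ¥552,000 + ¥71,500 + ¥129,000 = ¥752,500
  Less exemption ¥94,000 → base ¥658,500
  ¥658,500 × 18% = ¥118,530

Standard income tax:
  ¥296,000 × 9% = ¥26,640
  ¥27,000 × 18% = ¥4,860
  ¥229,000 × 27% = ¥61,830
  → ¥93,330
  Less investment credit ¥66,000 → ¥27,330

¥118,530 > ¥27,330, so the tentative minimum tax is the binding amount.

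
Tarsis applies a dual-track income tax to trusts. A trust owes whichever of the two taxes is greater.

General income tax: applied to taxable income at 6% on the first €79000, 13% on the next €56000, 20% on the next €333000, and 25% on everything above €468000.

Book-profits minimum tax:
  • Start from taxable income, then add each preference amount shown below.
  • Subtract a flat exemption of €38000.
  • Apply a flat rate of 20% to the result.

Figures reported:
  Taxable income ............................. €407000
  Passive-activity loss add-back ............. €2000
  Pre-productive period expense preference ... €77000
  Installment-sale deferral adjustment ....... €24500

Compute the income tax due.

€94500

General income tax:
  €79000 × 6% = €4740
  €56000 × 13% = €7280
  €272000 × 20% = €54400
  → €66420

Book-profits minimum tax:
  Adjusted income: €407000 + €2000 + €77000 + €24500 = €510500
  Less exemption €38000 → base €472500
  €472500 × 20% = €94500

€94500 > €66420, so the book-profits minimum tax is the binding amount.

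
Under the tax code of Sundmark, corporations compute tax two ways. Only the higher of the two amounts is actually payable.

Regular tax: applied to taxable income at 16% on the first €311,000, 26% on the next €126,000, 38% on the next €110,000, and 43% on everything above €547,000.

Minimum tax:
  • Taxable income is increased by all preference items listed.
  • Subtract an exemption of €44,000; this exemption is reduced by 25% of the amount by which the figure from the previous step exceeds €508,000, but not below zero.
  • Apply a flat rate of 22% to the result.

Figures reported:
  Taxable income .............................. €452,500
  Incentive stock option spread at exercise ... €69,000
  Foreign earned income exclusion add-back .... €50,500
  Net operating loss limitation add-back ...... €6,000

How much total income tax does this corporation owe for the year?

Regular tax:
  €311,000 × 16% = €49,760
  €126,000 × 26% = €32,760
  €15,500 × 38% = €5,890
  → €88,410

Minimum tax:
  Adjusted income: €452,500 + €69,000 + €50,500 + €6,000 = €578,000
  Exemption: €44,000 − 25% × (€578,000 − €508,000) = €44,000 − €17,500 = €26,500
  Base: €578,000 − €26,500 = €551,500
  €551,500 × 22% = €121,330

€121,330 > €88,410, so the minimum tax is the binding amount.

€121,330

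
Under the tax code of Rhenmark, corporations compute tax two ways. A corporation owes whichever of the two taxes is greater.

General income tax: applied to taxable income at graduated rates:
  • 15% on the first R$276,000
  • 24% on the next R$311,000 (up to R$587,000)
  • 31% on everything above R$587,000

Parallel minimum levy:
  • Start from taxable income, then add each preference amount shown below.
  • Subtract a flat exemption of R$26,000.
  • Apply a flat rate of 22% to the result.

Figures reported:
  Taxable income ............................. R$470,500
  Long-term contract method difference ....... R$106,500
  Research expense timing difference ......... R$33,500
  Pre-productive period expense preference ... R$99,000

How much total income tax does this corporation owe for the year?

Parallel minimum levy:
  Adjusted income: R$470,500 + R$106,500 + R$33,500 + R$99,000 = R$709,500
  Less exemption R$26,000 → base R$683,500
  R$683,500 × 22% = R$150,370

General income tax:
  R$276,000 × 15% = R$41,400
  R$194,500 × 24% = R$46,680
  → R$88,080

R$150,370 > R$88,080, so the parallel minimum levy is the binding amount.

R$150,370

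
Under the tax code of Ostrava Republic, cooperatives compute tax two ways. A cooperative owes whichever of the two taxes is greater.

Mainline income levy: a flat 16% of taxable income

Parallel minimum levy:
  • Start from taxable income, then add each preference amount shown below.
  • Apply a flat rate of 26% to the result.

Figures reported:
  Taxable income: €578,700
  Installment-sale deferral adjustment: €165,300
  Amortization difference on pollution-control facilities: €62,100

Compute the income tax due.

Parallel minimum levy:
  Adjusted income: €578,700 + €165,300 + €62,100 = €806,100
  €806,100 × 26% = €209,586

Mainline income levy:
  €578,700 × 16% = €92,592

€209,586 > €92,592, so the parallel minimum levy is the binding amount.

€209,586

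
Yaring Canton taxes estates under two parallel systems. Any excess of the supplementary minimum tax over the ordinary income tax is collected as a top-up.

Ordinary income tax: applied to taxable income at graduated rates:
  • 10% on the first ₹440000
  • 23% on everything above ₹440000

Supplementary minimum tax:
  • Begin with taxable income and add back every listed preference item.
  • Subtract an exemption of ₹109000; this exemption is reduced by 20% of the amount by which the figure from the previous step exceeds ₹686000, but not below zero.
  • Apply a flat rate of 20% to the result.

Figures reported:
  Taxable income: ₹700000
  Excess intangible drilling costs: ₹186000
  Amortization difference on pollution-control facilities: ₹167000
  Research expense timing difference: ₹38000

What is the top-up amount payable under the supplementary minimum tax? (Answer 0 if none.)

Supplementary minimum tax:
  Adjusted income: ₹700000 + ₹186000 + ₹167000 + ₹38000 = ₹1091000
  Exemption: ₹109000 − 20% × (₹1091000 − ₹686000) = ₹109000 − ₹81000 = ₹28000
  Base: ₹1091000 − ₹28000 = ₹1063000
  ₹1063000 × 20% = ₹212600

Ordinary income tax:
  ₹440000 × 10% = ₹44000
  ₹260000 × 23% = ₹59800
  → ₹103800

Excess of supplementary minimum tax over ordinary income tax: ₹212600 − ₹103800 = ₹108800.

₹108800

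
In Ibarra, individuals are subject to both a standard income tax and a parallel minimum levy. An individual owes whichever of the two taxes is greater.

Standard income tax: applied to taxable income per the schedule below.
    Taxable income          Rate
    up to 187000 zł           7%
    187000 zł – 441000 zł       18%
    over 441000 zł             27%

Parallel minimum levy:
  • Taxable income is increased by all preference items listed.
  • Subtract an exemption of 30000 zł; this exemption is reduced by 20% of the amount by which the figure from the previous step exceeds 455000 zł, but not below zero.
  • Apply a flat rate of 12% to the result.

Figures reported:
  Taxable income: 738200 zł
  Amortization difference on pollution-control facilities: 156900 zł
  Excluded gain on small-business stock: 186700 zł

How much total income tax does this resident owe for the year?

139054 zł

Standard income tax:
  187000 zł × 7% = 13090 zł
  254000 zł × 18% = 45720 zł
  297200 zł × 27% = 80244 zł
  → 139054 zł

Parallel minimum levy:
  Adjusted income: 738200 zł + 156900 zł + 186700 zł = 1081800 zł
  Exemption: 20% × (1081800 zł − 455000 zł) = 125360 zł ≥ 30000 zł, so the exemption is fully phased out
  Base: 1081800 zł − 0 zł = 1081800 zł
  1081800 zł × 12% = 129816 zł

139054 zł > 129816 zł, so the standard income tax governs.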